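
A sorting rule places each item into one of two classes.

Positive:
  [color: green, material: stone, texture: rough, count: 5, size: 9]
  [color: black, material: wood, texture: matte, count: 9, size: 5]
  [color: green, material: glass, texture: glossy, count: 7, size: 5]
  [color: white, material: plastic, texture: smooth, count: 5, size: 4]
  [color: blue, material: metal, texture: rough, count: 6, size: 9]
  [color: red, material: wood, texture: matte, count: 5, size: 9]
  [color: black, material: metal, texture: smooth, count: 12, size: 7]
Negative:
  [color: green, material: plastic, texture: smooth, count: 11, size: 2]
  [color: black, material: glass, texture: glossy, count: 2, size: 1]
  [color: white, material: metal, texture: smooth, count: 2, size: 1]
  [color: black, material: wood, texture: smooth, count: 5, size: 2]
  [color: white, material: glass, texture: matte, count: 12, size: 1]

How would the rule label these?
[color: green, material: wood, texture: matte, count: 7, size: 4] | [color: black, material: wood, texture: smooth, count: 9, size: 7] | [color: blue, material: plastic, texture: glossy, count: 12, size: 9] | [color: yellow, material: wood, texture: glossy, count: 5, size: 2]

Positive, Positive, Positive, Negative

The distinguishing property — size ≥ 4 — holds for all the 'Positive' cases and none of the 'Negative' cases.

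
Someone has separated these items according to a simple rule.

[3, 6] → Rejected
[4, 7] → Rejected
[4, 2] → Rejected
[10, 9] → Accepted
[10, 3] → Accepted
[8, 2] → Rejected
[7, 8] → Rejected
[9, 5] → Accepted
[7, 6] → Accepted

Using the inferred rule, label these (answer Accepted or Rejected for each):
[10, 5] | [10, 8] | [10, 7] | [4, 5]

The rule appears to be: first > second AND sum ≥ 11.
[10, 5] → 10 > 5, 10+5 = 15 → Accepted.
[10, 8] → 10 > 8, 10+8 = 18 → Accepted.
[10, 7] → 10 > 7, 10+7 = 17 → Accepted.
[4, 5] → 4 < 5, 4+5 = 9 → Rejected.

Accepted, Accepted, Accepted, Rejected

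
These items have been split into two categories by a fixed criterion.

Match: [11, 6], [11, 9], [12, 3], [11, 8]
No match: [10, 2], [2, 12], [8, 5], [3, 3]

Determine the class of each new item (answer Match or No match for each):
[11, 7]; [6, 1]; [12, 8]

A rule that fits every label: sum ≥ 15 — true of each 'Match' example, false of each 'No match' one.

Match, No match, Match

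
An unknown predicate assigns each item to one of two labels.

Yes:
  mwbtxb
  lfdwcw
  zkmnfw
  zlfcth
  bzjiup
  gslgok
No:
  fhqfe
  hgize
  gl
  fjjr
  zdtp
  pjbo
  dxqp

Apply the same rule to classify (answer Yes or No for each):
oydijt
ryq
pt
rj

The pattern is that an item is 'Yes' exactly when: length 6.
oydijt: length 6, passes → Yes.
ryq: length 3, doesn't match → No.
pt: length 2, doesn't match → No.
rj: length 2, doesn't match → No.

Yes, No, No, No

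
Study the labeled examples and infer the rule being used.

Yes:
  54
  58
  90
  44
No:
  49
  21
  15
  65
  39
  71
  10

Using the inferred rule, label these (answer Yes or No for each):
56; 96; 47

Yes, Yes, No

The rule appears to be: even AND at least 15.
56: Yes (56 is even, 56 ≥ 15).
96: Yes (96 is even, 96 ≥ 15).
47: No (47 is odd, 47 ≥ 15).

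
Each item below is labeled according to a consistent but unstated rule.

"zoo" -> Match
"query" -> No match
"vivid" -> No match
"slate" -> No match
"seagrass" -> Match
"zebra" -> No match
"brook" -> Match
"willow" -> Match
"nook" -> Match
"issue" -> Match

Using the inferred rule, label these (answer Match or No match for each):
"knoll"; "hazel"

Match, No match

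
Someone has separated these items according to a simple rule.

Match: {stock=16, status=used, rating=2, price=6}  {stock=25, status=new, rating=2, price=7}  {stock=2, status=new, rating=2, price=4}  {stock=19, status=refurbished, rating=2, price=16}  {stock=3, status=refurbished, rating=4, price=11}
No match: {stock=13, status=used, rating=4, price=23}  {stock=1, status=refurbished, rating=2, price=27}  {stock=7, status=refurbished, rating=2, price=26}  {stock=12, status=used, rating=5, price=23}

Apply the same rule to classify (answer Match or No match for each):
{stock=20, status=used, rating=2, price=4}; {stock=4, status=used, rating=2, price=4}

Rule: price ≤ 16. This holds for each 'Match' example and fails for each 'No match' one.

Match, Match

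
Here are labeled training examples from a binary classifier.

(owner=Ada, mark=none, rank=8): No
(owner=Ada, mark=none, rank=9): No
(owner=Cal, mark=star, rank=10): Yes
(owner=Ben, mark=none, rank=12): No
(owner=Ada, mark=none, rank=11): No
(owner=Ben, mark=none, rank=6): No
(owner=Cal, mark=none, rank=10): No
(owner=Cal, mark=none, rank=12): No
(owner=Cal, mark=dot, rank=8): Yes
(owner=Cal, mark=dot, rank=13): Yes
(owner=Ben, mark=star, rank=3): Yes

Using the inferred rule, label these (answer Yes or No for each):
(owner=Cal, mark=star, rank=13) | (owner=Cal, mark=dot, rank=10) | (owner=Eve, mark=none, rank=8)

All 'Yes' examples share one property — mark is not none — and every 'No' example lacks it.

Yes, Yes, No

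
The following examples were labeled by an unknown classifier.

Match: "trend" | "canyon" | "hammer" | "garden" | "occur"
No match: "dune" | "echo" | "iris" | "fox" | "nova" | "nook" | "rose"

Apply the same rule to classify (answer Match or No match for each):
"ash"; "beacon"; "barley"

The common property of the 'Match' items is: length ≥ 5. No 'No match' item has it.
"ash" — length 3, hence No match.
"beacon" — length 6, hence Match.
"barley" — length 6, hence Match.

No match, Match, Match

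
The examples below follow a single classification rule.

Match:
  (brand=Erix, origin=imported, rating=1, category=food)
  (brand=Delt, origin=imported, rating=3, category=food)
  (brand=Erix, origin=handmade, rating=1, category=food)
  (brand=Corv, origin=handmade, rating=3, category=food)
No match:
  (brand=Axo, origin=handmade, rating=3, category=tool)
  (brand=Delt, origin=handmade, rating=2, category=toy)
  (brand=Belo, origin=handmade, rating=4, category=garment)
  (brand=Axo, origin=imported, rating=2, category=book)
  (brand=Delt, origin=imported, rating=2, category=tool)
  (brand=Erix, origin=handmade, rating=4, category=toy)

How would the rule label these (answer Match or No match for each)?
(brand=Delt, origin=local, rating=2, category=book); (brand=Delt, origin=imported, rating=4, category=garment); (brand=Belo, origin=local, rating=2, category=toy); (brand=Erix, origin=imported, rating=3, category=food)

No match, No match, No match, Match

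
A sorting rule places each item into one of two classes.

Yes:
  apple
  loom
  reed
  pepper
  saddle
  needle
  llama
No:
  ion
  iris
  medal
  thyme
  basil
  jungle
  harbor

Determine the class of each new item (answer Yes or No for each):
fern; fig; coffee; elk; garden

All 'Yes' examples share one property — has a double letter — and every 'No' example lacks it.
fern: No (no doubled letter).
fig: No (no doubled letter).
coffee: Yes ('ff' doubled).
elk: No (no doubled letter).
garden: No (no doubled letter).

No, No, Yes, No, No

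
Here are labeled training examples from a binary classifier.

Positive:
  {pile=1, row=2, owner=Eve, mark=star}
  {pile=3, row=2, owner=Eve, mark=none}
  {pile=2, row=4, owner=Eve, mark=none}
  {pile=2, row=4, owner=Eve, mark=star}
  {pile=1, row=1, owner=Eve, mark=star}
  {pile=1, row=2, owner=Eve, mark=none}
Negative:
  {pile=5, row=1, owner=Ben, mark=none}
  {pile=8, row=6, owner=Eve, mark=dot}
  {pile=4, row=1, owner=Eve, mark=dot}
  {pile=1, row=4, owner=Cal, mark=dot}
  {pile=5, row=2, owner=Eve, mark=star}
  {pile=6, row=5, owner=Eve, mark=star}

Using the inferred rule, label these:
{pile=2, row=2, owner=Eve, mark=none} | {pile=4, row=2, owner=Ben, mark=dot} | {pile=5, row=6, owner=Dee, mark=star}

Every 'Positive' example satisfies: owner is Eve AND pile ≤ 3. None of the 'Negative' examples do.
{pile=2, row=2, owner=Eve, mark=none} → owner is Eve, pile = 2 → Positive.
{pile=4, row=2, owner=Ben, mark=dot} → owner is Ben, pile = 4 → Negative.
{pile=5, row=6, owner=Dee, mark=star} → owner is Dee, pile = 5 → Negative.

Positive, Negative, Negative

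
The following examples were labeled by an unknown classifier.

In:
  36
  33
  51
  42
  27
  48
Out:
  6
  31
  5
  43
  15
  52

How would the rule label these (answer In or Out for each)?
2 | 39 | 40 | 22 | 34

The simplest hypothesis consistent with all the labels is: multiple of 3 AND at least 27.

Out, In, Out, Out, Out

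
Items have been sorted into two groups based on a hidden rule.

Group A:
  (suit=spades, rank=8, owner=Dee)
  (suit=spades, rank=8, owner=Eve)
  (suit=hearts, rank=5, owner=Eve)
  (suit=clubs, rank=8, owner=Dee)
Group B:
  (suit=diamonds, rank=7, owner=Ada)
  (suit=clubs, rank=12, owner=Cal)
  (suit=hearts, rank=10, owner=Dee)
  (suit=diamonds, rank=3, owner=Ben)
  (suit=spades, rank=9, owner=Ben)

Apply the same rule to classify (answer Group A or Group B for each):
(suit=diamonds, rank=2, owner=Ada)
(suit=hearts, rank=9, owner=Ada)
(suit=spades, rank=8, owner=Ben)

Every 'Group A' example satisfies: owner is Eve OR rank = 8. None of the 'Group B' examples do.
(suit=diamonds, rank=2, owner=Ada): owner is Ada, rank = 2, fails the rule → Group B.
(suit=hearts, rank=9, owner=Ada): owner is Ada, rank = 9, fails the rule → Group B.
(suit=spades, rank=8, owner=Ben): owner is Ben, rank = 8, meets the rule → Group A.

Group B, Group B, Group A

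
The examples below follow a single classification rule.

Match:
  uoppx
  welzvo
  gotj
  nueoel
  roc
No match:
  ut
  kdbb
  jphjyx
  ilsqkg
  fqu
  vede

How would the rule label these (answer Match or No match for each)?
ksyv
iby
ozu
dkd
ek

No match, No match, Match, No match, No match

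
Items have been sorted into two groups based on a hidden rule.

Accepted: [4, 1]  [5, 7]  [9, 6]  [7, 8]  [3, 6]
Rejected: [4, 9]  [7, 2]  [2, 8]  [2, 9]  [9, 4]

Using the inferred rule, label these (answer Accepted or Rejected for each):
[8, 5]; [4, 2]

Accepted, Accepted

All 'Accepted' examples share one property — |first − second| ≤ 3 — and every 'Rejected' example lacks it.
[8, 5]: Accepted (|8−5| = 3). [4, 2]: Accepted (|4−2| = 2).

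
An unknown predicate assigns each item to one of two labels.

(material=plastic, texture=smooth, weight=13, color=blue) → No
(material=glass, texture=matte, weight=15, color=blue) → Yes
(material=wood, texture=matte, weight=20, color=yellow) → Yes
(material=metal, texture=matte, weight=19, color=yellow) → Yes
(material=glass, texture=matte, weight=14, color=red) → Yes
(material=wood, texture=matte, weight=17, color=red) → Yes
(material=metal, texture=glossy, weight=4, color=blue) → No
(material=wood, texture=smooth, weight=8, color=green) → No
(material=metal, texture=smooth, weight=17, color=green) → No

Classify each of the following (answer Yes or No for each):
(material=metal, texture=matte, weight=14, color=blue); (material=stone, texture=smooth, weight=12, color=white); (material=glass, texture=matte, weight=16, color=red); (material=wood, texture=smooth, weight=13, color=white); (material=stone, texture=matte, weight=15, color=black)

A rule that fits every label: texture is matte — true of each 'Yes' example, false of each 'No' one.
(material=metal, texture=matte, weight=14, color=blue) — texture is matte, hence Yes.
(material=stone, texture=smooth, weight=12, color=white) — texture is smooth, hence No.
(material=glass, texture=matte, weight=16, color=red) — texture is matte, hence Yes.
(material=wood, texture=smooth, weight=13, color=white) — texture is smooth, hence No.
(material=stone, texture=matte, weight=15, color=black) — texture is matte, hence Yes.

Yes, No, Yes, No, Yes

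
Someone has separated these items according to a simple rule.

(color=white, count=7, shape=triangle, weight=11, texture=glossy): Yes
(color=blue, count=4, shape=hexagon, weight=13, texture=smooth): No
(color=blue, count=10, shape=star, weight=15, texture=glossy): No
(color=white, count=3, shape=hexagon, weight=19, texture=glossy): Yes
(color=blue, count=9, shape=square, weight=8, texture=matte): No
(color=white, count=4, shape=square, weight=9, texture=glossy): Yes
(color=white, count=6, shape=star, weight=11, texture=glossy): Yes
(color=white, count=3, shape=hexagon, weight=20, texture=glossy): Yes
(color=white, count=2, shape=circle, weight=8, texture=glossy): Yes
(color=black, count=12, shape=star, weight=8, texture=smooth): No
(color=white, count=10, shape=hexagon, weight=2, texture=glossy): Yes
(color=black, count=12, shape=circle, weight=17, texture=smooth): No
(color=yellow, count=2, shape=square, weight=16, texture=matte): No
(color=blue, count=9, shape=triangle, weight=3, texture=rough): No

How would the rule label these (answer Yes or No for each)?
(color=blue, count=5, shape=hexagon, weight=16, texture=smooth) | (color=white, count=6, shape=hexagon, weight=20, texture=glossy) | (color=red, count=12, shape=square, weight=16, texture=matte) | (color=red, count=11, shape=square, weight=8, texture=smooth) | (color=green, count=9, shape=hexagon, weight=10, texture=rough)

No, Yes, No, No, No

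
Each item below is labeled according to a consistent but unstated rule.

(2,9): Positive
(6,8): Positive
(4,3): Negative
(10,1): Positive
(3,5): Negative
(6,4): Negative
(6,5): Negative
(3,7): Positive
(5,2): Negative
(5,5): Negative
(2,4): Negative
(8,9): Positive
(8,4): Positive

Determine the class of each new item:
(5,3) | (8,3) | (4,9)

Negative, Positive, Positive

The simplest hypothesis consistent with all the labels is: max ≥ 7.
(5,3): max 5 — does not satisfy this, so Negative. (8,3): max 8 — passes, so Positive. (4,9): max 9 — passes, so Positive.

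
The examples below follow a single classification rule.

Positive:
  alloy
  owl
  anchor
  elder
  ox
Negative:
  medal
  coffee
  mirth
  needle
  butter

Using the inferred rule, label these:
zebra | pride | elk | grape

Negative, Negative, Positive, Negative

A rule that fits every label: starts with a vowel — true of each 'Positive' example, false of each 'Negative' one.
zebra → starts with 'z' → Negative. pride → starts with 'p' → Negative. elk → starts with 'e' → Positive. grape → starts with 'g' → Negative.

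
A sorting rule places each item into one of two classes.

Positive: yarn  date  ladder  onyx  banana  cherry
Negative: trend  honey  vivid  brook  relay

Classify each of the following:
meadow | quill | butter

Positive, Negative, Positive

Rule: even length. This holds for each 'Positive' example and fails for each 'Negative' one.
meadow → length 6 → Positive.
quill → length 5 → Negative.
butter → length 6 → Positive.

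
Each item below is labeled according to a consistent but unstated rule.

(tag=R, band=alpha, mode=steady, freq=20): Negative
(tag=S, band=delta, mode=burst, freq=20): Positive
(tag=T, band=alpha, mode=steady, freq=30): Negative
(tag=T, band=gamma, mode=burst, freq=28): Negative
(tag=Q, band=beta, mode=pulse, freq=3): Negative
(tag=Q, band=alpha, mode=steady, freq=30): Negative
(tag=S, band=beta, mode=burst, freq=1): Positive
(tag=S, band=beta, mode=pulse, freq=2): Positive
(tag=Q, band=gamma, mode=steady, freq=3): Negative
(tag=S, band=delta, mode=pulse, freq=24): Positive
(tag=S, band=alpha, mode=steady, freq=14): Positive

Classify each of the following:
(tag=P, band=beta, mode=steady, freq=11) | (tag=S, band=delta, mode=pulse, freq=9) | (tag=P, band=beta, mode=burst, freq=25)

Negative, Positive, Negative

The simplest hypothesis consistent with all the labels is: tag is S.
(tag=P, band=beta, mode=steady, freq=11) — tag is P, hence Negative. (tag=S, band=delta, mode=pulse, freq=9) — tag is S, hence Positive. (tag=P, band=beta, mode=burst, freq=25) — tag is P, hence Negative.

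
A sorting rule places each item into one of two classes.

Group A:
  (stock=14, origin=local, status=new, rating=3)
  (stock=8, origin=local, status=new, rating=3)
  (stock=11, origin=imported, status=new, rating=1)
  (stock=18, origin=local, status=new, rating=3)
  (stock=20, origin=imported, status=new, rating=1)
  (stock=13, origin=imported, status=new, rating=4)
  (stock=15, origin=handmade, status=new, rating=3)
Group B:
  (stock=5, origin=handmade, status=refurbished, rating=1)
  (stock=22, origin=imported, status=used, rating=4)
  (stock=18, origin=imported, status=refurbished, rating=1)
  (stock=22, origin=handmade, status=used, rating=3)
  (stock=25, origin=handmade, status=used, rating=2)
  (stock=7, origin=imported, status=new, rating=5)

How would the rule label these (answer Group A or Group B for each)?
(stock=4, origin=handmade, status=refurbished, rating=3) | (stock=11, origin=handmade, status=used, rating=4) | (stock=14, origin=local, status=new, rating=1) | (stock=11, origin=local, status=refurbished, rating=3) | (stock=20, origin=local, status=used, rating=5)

Group B, Group B, Group A, Group B, Group B

A rule that fits every label: status is new AND stock ≥ 8 — true of each 'Group A' example, false of each 'Group B' one.
(stock=4, origin=handmade, status=refurbished, rating=3): Group B (status is refurbished, stock = 4).
(stock=11, origin=handmade, status=used, rating=4): Group B (status is used, stock = 11).
(stock=14, origin=local, status=new, rating=1): Group A (status is new, stock = 14).
(stock=11, origin=local, status=refurbished, rating=3): Group B (status is refurbished, stock = 11).
(stock=20, origin=local, status=used, rating=5): Group B (status is used, stock = 20).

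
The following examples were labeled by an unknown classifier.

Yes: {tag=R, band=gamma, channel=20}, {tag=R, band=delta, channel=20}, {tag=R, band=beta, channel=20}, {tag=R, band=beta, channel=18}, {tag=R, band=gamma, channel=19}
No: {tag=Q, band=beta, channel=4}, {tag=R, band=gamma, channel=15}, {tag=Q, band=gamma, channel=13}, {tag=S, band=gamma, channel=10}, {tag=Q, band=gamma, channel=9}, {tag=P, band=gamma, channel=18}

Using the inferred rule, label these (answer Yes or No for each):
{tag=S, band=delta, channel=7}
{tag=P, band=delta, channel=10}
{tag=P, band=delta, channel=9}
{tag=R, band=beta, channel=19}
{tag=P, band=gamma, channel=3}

The classifier is using: tag is R AND channel ≥ 18.
{tag=S, band=delta, channel=7}: tag is S, channel = 7 — does not fit, so No. {tag=P, band=delta, channel=10}: tag is P, channel = 10 — does not fit, so No. {tag=P, band=delta, channel=9}: tag is P, channel = 9 — does not fit, so No. {tag=R, band=beta, channel=19}: tag is R, channel = 19 — meets the rule, so Yes. {tag=P, band=gamma, channel=3}: tag is P, channel = 3 — does not fit, so No.

No, No, No, Yes, No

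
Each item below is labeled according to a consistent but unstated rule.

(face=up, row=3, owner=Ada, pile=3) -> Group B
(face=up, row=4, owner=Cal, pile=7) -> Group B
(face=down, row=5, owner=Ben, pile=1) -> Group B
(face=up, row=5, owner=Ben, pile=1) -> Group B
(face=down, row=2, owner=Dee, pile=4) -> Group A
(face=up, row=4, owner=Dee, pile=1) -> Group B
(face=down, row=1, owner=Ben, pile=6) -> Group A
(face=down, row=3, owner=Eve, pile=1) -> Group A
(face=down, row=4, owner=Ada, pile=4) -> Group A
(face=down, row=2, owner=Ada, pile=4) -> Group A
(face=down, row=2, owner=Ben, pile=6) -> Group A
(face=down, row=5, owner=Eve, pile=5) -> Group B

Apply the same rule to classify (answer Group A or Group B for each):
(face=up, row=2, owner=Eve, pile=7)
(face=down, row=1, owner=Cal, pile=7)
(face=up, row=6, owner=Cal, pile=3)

Every 'Group A' example satisfies: face is down AND row ≤ 4. None of the 'Group B' examples do.
Group B: (face=up, row=2, owner=Eve, pile=7), since face is up, row = 2.
Group A: (face=down, row=1, owner=Cal, pile=7), since face is down, row = 1.
Group B: (face=up, row=6, owner=Cal, pile=3), since face is up, row = 6.

Group B, Group A, Group B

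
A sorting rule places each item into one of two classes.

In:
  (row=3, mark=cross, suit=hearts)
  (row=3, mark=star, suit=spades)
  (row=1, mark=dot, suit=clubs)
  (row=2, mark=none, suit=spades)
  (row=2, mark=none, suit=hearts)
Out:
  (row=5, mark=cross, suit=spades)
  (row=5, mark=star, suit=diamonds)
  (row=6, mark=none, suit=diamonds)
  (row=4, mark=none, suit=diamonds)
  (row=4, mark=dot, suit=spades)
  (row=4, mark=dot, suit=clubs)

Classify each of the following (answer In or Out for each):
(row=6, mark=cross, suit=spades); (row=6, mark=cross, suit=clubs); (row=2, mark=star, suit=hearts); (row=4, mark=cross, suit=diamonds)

The simplest hypothesis consistent with all the labels is: row ≤ 3.
(row=6, mark=cross, suit=spades): row = 6 — does not satisfy this, so Out. (row=6, mark=cross, suit=clubs): row = 6 — does not satisfy this, so Out. (row=2, mark=star, suit=hearts): row = 2 — checks out, so In. (row=4, mark=cross, suit=diamonds): row = 4 — does not satisfy this, so Out.

Out, Out, In, Out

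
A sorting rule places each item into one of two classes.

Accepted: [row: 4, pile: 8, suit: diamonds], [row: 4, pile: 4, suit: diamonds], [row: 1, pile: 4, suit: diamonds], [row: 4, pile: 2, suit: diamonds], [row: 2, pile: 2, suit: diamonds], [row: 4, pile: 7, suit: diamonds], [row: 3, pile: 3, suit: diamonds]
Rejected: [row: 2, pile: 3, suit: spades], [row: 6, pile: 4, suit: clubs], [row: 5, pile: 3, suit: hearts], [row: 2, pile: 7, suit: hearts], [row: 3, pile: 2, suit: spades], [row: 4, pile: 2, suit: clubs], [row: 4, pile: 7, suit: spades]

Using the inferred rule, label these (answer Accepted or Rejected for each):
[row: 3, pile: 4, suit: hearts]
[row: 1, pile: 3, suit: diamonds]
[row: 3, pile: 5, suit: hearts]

Checking candidate rules against both groups, what survives is: suit is diamonds.
[row: 3, pile: 4, suit: hearts]: suit is hearts — does not fit, so Rejected. [row: 1, pile: 3, suit: diamonds]: suit is diamonds — fits, so Accepted. [row: 3, pile: 5, suit: hearts]: suit is hearts — does not fit, so Rejected.

Rejected, Accepted, Rejected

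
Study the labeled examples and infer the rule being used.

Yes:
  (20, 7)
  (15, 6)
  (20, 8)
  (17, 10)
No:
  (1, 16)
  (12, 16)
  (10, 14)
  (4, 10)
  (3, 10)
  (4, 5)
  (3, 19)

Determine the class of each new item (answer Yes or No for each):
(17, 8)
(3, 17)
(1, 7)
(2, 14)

The common property of the 'Yes' items is: first > second. No 'No' item has it.
(17, 8): 17 > 8 — satisfies this, so Yes. (3, 17): 3 < 17 — does not satisfy this, so No. (1, 7): 1 < 7 — does not satisfy this, so No. (2, 14): 2 < 14 — does not satisfy this, so No.

Yes, No, No, No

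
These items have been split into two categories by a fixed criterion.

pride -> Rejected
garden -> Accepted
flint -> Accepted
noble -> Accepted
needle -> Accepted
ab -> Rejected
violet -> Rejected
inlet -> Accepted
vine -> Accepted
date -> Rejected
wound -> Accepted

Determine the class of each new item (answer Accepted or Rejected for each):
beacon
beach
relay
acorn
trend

Checking candidate rules against both groups, what survives is: contains 'n'.

Accepted, Rejected, Rejected, Accepted, Accepted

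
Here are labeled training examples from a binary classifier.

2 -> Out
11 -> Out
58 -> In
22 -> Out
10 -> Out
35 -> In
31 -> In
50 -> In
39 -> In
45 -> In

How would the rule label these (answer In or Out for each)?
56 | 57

In, In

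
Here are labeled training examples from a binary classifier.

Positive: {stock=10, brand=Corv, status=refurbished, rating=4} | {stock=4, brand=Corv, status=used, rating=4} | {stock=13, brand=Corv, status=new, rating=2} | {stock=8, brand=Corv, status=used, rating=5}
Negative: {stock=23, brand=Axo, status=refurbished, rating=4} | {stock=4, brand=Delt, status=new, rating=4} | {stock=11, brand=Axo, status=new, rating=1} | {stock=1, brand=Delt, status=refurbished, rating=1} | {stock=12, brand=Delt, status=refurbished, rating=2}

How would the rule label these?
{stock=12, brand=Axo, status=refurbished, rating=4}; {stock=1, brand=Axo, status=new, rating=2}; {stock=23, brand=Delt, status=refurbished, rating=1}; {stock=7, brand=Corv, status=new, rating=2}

Every 'Positive' example satisfies: brand is Corv. None of the 'Negative' examples do.

Negative, Negative, Negative, Positive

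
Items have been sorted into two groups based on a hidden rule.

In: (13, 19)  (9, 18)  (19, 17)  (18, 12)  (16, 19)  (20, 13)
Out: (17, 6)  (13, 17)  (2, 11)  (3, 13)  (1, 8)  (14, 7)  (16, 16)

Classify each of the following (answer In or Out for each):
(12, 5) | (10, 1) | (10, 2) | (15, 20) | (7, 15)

Out, Out, Out, In, Out

All 'In' examples share one property — max ≥ 18 — and every 'Out' example lacks it.
Out: (12, 5), since max 12.
Out: (10, 1), since max 10.
Out: (10, 2), since max 10.
In: (15, 20), since max 20.
Out: (7, 15), since max 15.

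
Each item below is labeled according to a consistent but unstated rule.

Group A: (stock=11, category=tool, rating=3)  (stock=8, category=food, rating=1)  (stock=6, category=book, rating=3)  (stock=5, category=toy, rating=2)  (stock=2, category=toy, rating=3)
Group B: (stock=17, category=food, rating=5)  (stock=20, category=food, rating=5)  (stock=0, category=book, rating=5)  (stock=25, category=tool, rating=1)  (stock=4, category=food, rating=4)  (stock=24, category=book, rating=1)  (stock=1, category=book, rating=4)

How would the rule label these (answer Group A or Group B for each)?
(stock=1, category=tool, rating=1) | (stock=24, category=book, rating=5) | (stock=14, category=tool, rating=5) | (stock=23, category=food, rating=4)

The rule appears to be: stock ≤ 11 AND rating ≤ 3.
(stock=1, category=tool, rating=1) → stock = 1, rating = 1 → Group A. (stock=24, category=book, rating=5) → stock = 24, rating = 5 → Group B. (stock=14, category=tool, rating=5) → stock = 14, rating = 5 → Group B. (stock=23, category=food, rating=4) → stock = 23, rating = 4 → Group B.

Group A, Group B, Group B, Group B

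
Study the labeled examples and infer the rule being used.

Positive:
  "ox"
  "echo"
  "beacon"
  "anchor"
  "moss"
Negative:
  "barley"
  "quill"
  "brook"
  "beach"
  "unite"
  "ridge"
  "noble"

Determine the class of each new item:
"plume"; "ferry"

Negative, Negative

All 'Positive' examples share one property — even length AND contains 'o' — and every 'Negative' example lacks it.
"plume": Negative (length 5, no 'o').
"ferry": Negative (length 5, no 'o').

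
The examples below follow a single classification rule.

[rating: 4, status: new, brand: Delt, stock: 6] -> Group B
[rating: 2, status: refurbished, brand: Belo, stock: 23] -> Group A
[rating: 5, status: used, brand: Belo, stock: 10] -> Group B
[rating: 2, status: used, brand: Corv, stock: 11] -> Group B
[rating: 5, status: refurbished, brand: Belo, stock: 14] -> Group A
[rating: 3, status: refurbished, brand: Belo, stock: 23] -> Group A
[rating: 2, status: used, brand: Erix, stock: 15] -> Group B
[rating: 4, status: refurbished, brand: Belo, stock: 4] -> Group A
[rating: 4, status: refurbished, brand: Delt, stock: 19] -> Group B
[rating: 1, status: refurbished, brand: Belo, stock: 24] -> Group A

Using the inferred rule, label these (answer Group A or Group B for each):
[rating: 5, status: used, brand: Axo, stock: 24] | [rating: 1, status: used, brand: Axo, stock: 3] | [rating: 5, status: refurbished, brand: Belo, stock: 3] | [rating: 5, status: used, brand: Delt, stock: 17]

Group B, Group B, Group A, Group B

Every 'Group A' example satisfies: brand is Belo AND status is refurbished. None of the 'Group B' examples do.
Group B: [rating: 5, status: used, brand: Axo, stock: 24], since brand is Axo, status is used. Group B: [rating: 1, status: used, brand: Axo, stock: 3], since brand is Axo, status is used. Group A: [rating: 5, status: refurbished, brand: Belo, stock: 3], since brand is Belo, status is refurbished. Group B: [rating: 5, status: used, brand: Delt, stock: 17], since brand is Delt, status is used.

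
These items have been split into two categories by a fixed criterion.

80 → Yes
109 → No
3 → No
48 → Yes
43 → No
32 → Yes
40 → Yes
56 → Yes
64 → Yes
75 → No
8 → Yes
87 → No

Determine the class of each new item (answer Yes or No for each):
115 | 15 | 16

The simplest hypothesis consistent with all the labels is: even.
No: 115, since 115 is odd.
No: 15, since 15 is odd.
Yes: 16, since 16 is even.

No, No, Yes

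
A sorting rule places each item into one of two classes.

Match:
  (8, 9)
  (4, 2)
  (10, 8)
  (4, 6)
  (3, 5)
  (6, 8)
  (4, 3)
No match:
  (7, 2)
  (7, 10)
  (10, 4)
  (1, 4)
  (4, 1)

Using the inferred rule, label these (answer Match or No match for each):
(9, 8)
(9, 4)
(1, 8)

The common property of the 'Match' items is: |first − second| ≤ 2. No 'No match' item has it.
(9, 8): |9−8| = 1 — qualifies, so Match. (9, 4): |9−4| = 5 — does not fit, so No match. (1, 8): |1−8| = 7 — does not fit, so No match.

Match, No match, No match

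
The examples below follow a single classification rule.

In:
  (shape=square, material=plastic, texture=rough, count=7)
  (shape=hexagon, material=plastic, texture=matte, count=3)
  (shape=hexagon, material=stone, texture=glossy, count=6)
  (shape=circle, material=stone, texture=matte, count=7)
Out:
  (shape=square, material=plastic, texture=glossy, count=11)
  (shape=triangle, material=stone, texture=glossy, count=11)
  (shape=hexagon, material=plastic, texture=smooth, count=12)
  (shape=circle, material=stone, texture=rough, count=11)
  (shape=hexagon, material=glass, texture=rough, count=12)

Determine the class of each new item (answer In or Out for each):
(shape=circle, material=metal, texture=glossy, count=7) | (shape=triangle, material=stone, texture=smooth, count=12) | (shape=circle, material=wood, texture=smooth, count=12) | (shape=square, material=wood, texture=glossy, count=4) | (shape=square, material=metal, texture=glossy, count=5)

All 'In' examples share one property — count ≤ 7 — and every 'Out' example lacks it.

In, Out, Out, In, In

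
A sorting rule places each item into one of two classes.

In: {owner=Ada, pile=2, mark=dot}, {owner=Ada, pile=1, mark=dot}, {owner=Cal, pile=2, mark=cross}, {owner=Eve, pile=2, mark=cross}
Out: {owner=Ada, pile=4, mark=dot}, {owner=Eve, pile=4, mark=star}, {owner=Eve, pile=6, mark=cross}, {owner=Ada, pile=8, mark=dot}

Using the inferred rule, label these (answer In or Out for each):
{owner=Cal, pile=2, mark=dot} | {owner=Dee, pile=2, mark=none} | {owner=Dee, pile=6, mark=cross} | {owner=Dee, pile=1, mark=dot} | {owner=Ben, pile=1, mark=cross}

In, In, Out, In, In

Rule: pile ≤ 2. This holds for each 'In' example and fails for each 'Out' one.
{owner=Cal, pile=2, mark=dot} — pile = 2, hence In. {owner=Dee, pile=2, mark=none} — pile = 2, hence In. {owner=Dee, pile=6, mark=cross} — pile = 6, hence Out. {owner=Dee, pile=1, mark=dot} — pile = 1, hence In. {owner=Ben, pile=1, mark=cross} — pile = 1, hence In.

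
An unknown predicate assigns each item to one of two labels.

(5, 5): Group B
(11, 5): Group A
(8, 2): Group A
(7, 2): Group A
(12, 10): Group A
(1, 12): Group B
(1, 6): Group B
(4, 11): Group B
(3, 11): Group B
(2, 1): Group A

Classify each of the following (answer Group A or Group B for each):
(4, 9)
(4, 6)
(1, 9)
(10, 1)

Group B, Group B, Group B, Group A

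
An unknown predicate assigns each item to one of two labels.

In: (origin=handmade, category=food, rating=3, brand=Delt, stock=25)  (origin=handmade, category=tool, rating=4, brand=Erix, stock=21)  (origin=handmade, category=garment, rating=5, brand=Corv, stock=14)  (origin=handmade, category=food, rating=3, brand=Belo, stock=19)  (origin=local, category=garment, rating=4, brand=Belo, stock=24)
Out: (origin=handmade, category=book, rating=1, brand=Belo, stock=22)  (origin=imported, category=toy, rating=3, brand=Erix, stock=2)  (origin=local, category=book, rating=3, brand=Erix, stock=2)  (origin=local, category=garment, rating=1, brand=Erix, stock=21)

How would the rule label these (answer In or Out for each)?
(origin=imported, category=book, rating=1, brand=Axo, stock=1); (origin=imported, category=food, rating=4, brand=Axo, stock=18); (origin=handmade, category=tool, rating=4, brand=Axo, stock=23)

Out, In, In

A rule that fits every label: stock ≥ 14 AND rating ≥ 3 — true of each 'In' example, false of each 'Out' one.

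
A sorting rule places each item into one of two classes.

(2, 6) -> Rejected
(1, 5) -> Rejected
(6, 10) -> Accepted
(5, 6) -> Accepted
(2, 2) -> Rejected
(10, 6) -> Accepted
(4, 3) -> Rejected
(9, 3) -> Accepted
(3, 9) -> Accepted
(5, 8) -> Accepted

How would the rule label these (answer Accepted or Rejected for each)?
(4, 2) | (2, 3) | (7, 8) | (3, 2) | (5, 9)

The pattern is that an item is 'Accepted' exactly when: sum ≥ 11.

Rejected, Rejected, Accepted, Rejected, Accepted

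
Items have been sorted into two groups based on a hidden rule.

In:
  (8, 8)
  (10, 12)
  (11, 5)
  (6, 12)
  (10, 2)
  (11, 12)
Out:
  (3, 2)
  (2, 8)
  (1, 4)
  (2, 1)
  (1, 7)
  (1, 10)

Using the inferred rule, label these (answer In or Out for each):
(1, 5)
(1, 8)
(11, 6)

Out, Out, In

A rule that fits every label: sum ≥ 12 — true of each 'In' example, false of each 'Out' one.
Out: (1, 5), since 1+5 = 6.
Out: (1, 8), since 1+8 = 9.
In: (11, 6), since 11+6 = 17.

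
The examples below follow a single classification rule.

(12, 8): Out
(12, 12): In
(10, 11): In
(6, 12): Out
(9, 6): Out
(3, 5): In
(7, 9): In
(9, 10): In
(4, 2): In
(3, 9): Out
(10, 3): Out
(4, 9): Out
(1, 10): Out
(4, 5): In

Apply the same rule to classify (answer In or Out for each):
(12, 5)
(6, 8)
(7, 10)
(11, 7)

Out, In, Out, Out

The simplest hypothesis consistent with all the labels is: |first − second| ≤ 2.
(12, 5) → |12−5| = 7 → Out.
(6, 8) → |6−8| = 2 → In.
(7, 10) → |7−10| = 3 → Out.
(11, 7) → |11−7| = 4 → Out.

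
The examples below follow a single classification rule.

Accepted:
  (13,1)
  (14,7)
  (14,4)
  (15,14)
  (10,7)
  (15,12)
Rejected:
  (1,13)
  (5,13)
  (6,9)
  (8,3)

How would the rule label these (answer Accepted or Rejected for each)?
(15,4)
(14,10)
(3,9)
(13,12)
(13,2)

The distinguishing property — first ≥ 9 — holds for all the 'Accepted' cases and none of the 'Rejected' cases.

Accepted, Accepted, Rejected, Accepted, Accepted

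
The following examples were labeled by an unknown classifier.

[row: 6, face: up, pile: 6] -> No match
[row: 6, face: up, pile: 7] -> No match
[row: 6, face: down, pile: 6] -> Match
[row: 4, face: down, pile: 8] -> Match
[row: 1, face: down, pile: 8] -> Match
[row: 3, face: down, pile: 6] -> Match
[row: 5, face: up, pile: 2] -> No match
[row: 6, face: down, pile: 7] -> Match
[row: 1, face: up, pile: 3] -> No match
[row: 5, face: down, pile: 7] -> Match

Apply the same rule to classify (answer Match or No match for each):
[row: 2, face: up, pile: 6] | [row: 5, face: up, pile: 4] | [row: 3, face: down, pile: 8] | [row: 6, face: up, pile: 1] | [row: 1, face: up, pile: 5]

No match, No match, Match, No match, No match

The pattern is that an item is 'Match' exactly when: face is down.
No match: [row: 2, face: up, pile: 6], since face is up.
No match: [row: 5, face: up, pile: 4], since face is up.
Match: [row: 3, face: down, pile: 8], since face is down.
No match: [row: 6, face: up, pile: 1], since face is up.
No match: [row: 1, face: up, pile: 5], since face is up.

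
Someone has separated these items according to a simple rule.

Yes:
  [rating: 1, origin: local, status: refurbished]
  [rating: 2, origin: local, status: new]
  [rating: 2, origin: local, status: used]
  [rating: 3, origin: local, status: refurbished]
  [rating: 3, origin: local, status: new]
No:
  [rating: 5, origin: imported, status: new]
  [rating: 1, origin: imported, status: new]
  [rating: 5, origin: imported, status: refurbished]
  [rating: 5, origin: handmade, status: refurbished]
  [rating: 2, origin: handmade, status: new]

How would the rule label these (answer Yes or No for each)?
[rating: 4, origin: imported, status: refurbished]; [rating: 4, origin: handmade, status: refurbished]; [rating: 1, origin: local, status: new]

No, No, Yes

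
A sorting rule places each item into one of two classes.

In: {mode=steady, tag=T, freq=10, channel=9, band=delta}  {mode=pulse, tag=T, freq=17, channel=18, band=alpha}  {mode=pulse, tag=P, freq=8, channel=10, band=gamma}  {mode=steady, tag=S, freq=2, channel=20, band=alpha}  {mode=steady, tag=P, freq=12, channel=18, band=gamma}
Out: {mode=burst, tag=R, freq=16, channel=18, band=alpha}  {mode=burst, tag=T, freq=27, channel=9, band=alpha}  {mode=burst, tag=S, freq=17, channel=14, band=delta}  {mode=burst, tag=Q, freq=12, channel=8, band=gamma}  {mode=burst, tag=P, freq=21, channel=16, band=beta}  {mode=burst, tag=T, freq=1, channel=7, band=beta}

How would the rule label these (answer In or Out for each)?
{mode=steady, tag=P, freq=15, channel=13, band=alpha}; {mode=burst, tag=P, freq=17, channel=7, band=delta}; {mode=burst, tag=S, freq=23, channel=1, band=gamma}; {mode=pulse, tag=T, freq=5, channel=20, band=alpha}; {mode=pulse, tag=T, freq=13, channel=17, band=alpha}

In, Out, Out, In, In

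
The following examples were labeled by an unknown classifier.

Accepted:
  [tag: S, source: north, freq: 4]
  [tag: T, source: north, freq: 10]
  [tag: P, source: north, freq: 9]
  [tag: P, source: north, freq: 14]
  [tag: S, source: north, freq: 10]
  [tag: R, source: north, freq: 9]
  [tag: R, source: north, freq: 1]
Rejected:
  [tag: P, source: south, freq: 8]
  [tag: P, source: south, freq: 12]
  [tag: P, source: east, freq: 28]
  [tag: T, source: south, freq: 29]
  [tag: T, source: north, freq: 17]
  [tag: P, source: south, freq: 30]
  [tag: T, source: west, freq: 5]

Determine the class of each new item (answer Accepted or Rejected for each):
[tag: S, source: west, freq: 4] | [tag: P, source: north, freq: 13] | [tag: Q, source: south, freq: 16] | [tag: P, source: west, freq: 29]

Rejected, Accepted, Rejected, Rejected

A rule that fits every label: source is north AND freq ≤ 14 — true of each 'Accepted' example, false of each 'Rejected' one.
[tag: S, source: west, freq: 4]: Rejected (source is west, freq = 4).
[tag: P, source: north, freq: 13]: Accepted (source is north, freq = 13).
[tag: Q, source: south, freq: 16]: Rejected (source is south, freq = 16).
[tag: P, source: west, freq: 29]: Rejected (source is west, freq = 29).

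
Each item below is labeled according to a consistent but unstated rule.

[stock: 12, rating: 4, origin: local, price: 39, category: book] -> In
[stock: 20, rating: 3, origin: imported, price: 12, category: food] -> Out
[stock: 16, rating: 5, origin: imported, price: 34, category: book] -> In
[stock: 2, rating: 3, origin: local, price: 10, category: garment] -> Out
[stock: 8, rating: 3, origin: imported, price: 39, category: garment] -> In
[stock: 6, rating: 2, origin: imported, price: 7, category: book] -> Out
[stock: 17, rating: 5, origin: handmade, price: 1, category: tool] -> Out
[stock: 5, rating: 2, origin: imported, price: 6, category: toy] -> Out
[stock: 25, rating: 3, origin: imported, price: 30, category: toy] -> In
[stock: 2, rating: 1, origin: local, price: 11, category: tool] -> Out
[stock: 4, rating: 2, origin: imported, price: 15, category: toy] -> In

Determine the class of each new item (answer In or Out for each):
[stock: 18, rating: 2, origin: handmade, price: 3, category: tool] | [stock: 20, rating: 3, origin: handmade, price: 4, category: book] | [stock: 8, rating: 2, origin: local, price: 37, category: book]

Out, Out, In

One predicate separates the groups cleanly: price ≥ 15.
[stock: 18, rating: 2, origin: handmade, price: 3, category: tool]: price = 3, does not satisfy this → Out. [stock: 20, rating: 3, origin: handmade, price: 4, category: book]: price = 4, does not satisfy this → Out. [stock: 8, rating: 2, origin: local, price: 37, category: book]: price = 37, checks out → In.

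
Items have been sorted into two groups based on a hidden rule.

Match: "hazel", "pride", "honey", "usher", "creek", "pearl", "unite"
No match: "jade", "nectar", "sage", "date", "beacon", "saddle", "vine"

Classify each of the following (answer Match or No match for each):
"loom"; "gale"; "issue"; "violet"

All 'Match' examples share one property — odd length — and every 'No match' example lacks it.

No match, No match, Match, No match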